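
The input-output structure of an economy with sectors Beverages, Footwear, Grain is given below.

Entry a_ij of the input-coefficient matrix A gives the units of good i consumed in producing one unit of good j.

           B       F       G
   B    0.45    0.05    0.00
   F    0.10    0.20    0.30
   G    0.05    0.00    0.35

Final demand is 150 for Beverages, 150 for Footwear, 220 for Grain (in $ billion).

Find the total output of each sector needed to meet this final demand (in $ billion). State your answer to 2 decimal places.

I − A =
  [   0.55    -0.05     0.00]
  [  -0.10     0.80    -0.30]
  [  -0.05     0.00     0.65]
Cofactors of I−A, C_ij = (−1)^(i+j)·(minor ij) (rows/columns in the sector order above):
  C_11 = (0.80)(0.65) − (-0.30)(0.00) = 0.5200
  C_12 = −[(-0.10)(0.65) − (-0.30)(-0.05)] = 0.0800
  C_13 = (-0.10)(0.00) − (0.80)(-0.05) = 0.0400
  C_21 = −[(-0.05)(0.65) − (0.00)(0.00)] = 0.0325
  C_22 = (0.55)(0.65) − (0.00)(-0.05) = 0.3575
  C_23 = −[(0.55)(0.00) − (-0.05)(-0.05)] = 0.0025
  C_31 = (-0.05)(-0.30) − (0.00)(0.80) = 0.0150
  C_32 = −[(0.55)(-0.30) − (0.00)(-0.10)] = 0.1650
  C_33 = (0.55)(0.80) − (-0.05)(-0.10) = 0.4350
det(I−A) = Σ_j (I−A)_1j·C_1j = (0.55)(0.5200) + (-0.05)(0.0800) + (0.00)(0.0400) = 0.2820
adj(I−A) = Cᵀ =
  [ 0.5200   0.0325   0.0150]
  [ 0.0800   0.3575   0.1650]
  [ 0.0400   0.0025   0.4350]
(I − A)⁻¹ = adj(I−A) / det(I−A) ≈
  [   1.8440     0.1152     0.0532]
  [   0.2837     1.2677     0.5851]
  [   0.1418     0.0089     1.5426]
x = (I − A)⁻¹ d = adj(I−A)·d / det(I−A), with det(I−A) = 0.2820:
  x_B = (0.5200·150 + 0.0325·150 + 0.0150·220) / 0.2820 = 86.175 / 0.2820 ≈ 305.59
  x_F = (0.0800·150 + 0.3575·150 + 0.1650·220) / 0.2820 = 101.925 / 0.2820 ≈ 361.44
  x_G = (0.0400·150 + 0.0025·150 + 0.4350·220) / 0.2820 = 102.075 / 0.2820 ≈ 361.97

x_B = 305.59, x_F = 361.44, x_G = 361.97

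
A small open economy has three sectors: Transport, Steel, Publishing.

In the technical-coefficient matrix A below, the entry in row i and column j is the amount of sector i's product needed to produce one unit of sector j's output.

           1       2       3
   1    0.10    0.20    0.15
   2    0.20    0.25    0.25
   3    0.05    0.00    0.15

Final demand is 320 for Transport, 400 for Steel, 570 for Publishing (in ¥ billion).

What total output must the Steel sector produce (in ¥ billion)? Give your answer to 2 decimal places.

x_2 = 953.21

I − A =
  [   0.90    -0.20    -0.15]
  [  -0.20     0.75    -0.25]
  [  -0.05     0.00     0.85]
Cofactors of I−A, C_ij = (−1)^(i+j)·(minor ij) (rows/columns in the sector order above):
  C_11 = (0.75)(0.85) − (-0.25)(0.00) = 0.6375
  C_12 = −[(-0.20)(0.85) − (-0.25)(-0.05)] = 0.1825
  C_13 = (-0.20)(0.00) − (0.75)(-0.05) = 0.0375
  C_21 = −[(-0.20)(0.85) − (-0.15)(0.00)] = 0.1700
  C_22 = (0.90)(0.85) − (-0.15)(-0.05) = 0.7575
  C_23 = −[(0.90)(0.00) − (-0.20)(-0.05)] = 0.0100
  C_31 = (-0.20)(-0.25) − (-0.15)(0.75) = 0.1625
  C_32 = −[(0.90)(-0.25) − (-0.15)(-0.20)] = 0.2550
  C_33 = (0.90)(0.75) − (-0.20)(-0.20) = 0.6350
det(I−A) = Σ_j (I−A)_1j·C_1j = (0.90)(0.6375) + (-0.20)(0.1825) + (-0.15)(0.0375) = 0.531625
adj(I−A) = Cᵀ =
  [ 0.6375   0.1700   0.1625]
  [ 0.1825   0.7575   0.2550]
  [ 0.0375   0.0100   0.6350]
(I − A)⁻¹ = adj(I−A) / det(I−A) ≈
  [   1.1992     0.3198     0.3057]
  [   0.3433     1.4249     0.4797]
  [   0.0705     0.0188     1.1945]
x = (I − A)⁻¹ d = adj(I−A)·d / det(I−A), with det(I−A) = 0.531625:
  x_1 = (0.6375·320 + 0.1700·400 + 0.1625·570) / 0.531625 = 364.625 / 0.531625 ≈ 685.87
  x_2 = (0.1825·320 + 0.7575·400 + 0.2550·570) / 0.531625 = 506.75 / 0.531625 ≈ 953.21
  x_3 = (0.0375·320 + 0.0100·400 + 0.6350·570) / 0.531625 = 377.95 / 0.531625 ≈ 710.93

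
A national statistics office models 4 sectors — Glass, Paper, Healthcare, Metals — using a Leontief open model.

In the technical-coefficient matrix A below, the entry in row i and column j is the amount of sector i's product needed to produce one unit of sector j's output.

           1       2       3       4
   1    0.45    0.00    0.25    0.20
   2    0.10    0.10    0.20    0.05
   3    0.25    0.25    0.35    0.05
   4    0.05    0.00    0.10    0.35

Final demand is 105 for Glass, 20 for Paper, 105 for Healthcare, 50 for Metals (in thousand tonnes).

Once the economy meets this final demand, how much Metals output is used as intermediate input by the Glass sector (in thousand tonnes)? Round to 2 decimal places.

z_41 = 22.04

I − A =
  [   0.55     0.00    -0.25    -0.20]
  [  -0.10     0.90    -0.20    -0.05]
  [  -0.25    -0.25     0.65    -0.05]
  [  -0.05     0.00    -0.10     0.65]
Compute the cofactors C_ij = (−1)^(i+j)·(3×3 minor ij) of I−A; the adjugate is their transpose:
adj(I−A) = Cᵀ =
  [ 0.342000   0.045625   0.164250   0.121375]
  [ 0.077625   0.176875   0.091125   0.044500]
  [ 0.165375   0.086875   0.312750   0.081625]
  [ 0.051750   0.016875   0.060750   0.231750]
det(I−A) = Σ_j (I−A)_1j·C_1j = (0.55)(0.342000) + (0.00)(0.077625) + (-0.25)(0.165375) + (-0.20)(0.051750) = 0.13640625
(I − A)⁻¹ = adj(I−A) / det(I−A) ≈
  [   2.5072     0.3345     1.2041     0.8898]
  [   0.5691     1.2967     0.6680     0.3262]
  [   1.2124     0.6369     2.2928     0.5984]
  [   0.3794     0.1237     0.4454     1.6990]
First solve x = (I − A)⁻¹ d = adj(I−A)·d / det(I−A); in particular x_1 = (0.342000·105 + 0.045625·20 + 0.164250·105 + 0.121375·50) / 0.13640625 = 60.1375 / 0.13640625 ≈ 440.8706.
Intermediate flow from 4 to 1: z_41 = a_41 · x_1 = 0.05 × 60.1375 / 0.13640625 = 3.006875 / 0.13640625 ≈ 22.04.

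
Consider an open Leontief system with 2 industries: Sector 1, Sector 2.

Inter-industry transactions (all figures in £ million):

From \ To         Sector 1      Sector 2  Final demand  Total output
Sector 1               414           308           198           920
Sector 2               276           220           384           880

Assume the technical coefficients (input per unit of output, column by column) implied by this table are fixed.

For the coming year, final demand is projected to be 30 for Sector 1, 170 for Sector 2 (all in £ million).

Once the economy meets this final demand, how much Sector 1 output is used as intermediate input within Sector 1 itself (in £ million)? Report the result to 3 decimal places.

z_11 = 120.000

Technical coefficients a_ij = z_ij / X_j:
  a_11 = 414/920 = 0.45, a_21 = 276/920 = 0.30
  a_12 = 308/880 = 0.35, a_22 = 220/880 = 0.25
I − A =
  [   0.55    -0.35]
  [  -0.30     0.75]
det(I−A) = (0.55)(0.75) − (-0.35)(-0.30) = 0.3075
adj(I−A) = [[0.75, 0.35], [0.30, 0.55]]
(I − A)⁻¹ = adj(I−A) / det(I−A) ≈
  [   2.4390     1.1382]
  [   0.9756     1.7886]
First solve x = (I − A)⁻¹ d = adj(I−A)·d / det(I−A); in particular x_1 = (0.75·30 + 0.35·170) / 0.3075 = 82.00 / 0.3075 ≈ 266.66667.
Intermediate flow from 1 to 1: z_11 = a_11 · x_1 = 0.45 × 82.00 / 0.3075 = 36.90 / 0.3075 = 120.000.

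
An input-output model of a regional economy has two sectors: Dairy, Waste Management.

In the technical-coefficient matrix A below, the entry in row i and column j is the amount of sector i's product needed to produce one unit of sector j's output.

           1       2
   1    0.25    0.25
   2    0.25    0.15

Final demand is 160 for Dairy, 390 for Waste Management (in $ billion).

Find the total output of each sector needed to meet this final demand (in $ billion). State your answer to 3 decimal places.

I − A =
  [   0.75    -0.25]
  [  -0.25     0.85]
det(I−A) = (0.75)(0.85) − (-0.25)(-0.25) = 0.5750
adj(I−A) = [[0.85, 0.25], [0.25, 0.75]]
(I − A)⁻¹ = adj(I−A) / det(I−A) ≈
  [   1.4783     0.4348]
  [   0.4348     1.3043]
x = (I − A)⁻¹ d = adj(I−A)·d / det(I−A), with det(I−A) = 0.5750:
  x_1 = (0.85·160 + 0.25·390) / 0.5750 = 233.50 / 0.5750 ≈ 406.087
  x_2 = (0.25·160 + 0.75·390) / 0.5750 = 332.50 / 0.5750 ≈ 578.261

x_1 = 406.087, x_2 = 578.261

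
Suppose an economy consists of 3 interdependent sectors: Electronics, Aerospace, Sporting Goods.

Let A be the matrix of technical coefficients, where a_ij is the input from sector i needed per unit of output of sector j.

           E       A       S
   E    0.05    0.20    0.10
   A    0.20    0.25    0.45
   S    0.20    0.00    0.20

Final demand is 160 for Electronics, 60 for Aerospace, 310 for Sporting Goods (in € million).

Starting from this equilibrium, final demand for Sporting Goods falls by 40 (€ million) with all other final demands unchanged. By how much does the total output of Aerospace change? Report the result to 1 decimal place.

Δx_A = -35.4

I − A =
  [   0.95    -0.20    -0.10]
  [  -0.20     0.75    -0.45]
  [  -0.20     0.00     0.80]
Cofactors of I−A, C_ij = (−1)^(i+j)·(minor ij) (rows/columns in the sector order above):
  C_11 = (0.75)(0.80) − (-0.45)(0.00) = 0.6000
  C_12 = −[(-0.20)(0.80) − (-0.45)(-0.20)] = 0.2500
  C_13 = (-0.20)(0.00) − (0.75)(-0.20) = 0.1500
  C_21 = −[(-0.20)(0.80) − (-0.10)(0.00)] = 0.1600
  C_22 = (0.95)(0.80) − (-0.10)(-0.20) = 0.7400
  C_23 = −[(0.95)(0.00) − (-0.20)(-0.20)] = 0.0400
  C_31 = (-0.20)(-0.45) − (-0.10)(0.75) = 0.1650
  C_32 = −[(0.95)(-0.45) − (-0.10)(-0.20)] = 0.4475
  C_33 = (0.95)(0.75) − (-0.20)(-0.20) = 0.6725
det(I−A) = Σ_j (I−A)_1j·C_1j = (0.95)(0.6000) + (-0.20)(0.2500) + (-0.10)(0.1500) = 0.5050
adj(I−A) = Cᵀ =
  [ 0.6000   0.1600   0.1650]
  [ 0.2500   0.7400   0.4475]
  [ 0.1500   0.0400   0.6725]
(I − A)⁻¹ = adj(I−A) / det(I−A) ≈
  [   1.1881     0.3168     0.3267]
  [   0.4950     1.4653     0.8861]
  [   0.2970     0.0792     1.3317]
Δx = (I − A)⁻¹ Δd with Δd having -40 in the Sporting Goods component and 0 elsewhere.
So Δx_A = L_AS · (-40), where L_AS = adj(I−A)_AS / det(I−A) = 0.4475 / 0.5050.
Δx_A = 0.4475 × (-40) / 0.5050 = -17.90 / 0.5050 ≈ -35.4.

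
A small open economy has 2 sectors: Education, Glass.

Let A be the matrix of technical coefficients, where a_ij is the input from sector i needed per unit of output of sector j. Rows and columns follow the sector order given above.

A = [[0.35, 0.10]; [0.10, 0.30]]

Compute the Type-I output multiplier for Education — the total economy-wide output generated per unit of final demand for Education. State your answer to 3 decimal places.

I − A =
  [   0.65    -0.10]
  [  -0.10     0.70]
det(I−A) = (0.65)(0.70) − (-0.10)(-0.10) = 0.4450
adj(I−A) = [[0.70, 0.10], [0.10, 0.65]]
(I − A)⁻¹ = adj(I−A) / det(I−A) ≈
  [   1.5730     0.2247]
  [   0.2247     1.4607]
The output multiplier for sector j is the column-j sum of the Leontief inverse (I − A)⁻¹ = adj(I−A) / det(I−A).
Column E of adj(I−A): (0.70, 0.10); det(I−A) = 0.4450.
m_E = (0.70 + 0.10) / 0.4450 = 0.80 / 0.4450 ≈ 1.798.

m_E = 1.798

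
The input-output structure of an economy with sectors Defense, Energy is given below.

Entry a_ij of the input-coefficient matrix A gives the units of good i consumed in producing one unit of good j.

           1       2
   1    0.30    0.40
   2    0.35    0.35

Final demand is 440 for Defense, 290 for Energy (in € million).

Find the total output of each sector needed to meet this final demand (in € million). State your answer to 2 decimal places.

x_1 = 1276.19, x_2 = 1133.33

I − A =
  [   0.70    -0.40]
  [  -0.35     0.65]
det(I−A) = (0.70)(0.65) − (-0.40)(-0.35) = 0.3150
adj(I−A) = [[0.65, 0.40], [0.35, 0.70]]
(I − A)⁻¹ = adj(I−A) / det(I−A) ≈
  [   2.0635     1.2698]
  [   1.1111     2.2222]
x = (I − A)⁻¹ d = adj(I−A)·d / det(I−A), with det(I−A) = 0.3150:
  x_1 = (0.65·440 + 0.40·290) / 0.3150 = 402.00 / 0.3150 ≈ 1276.19
  x_2 = (0.35·440 + 0.70·290) / 0.3150 = 357.00 / 0.3150 ≈ 1133.33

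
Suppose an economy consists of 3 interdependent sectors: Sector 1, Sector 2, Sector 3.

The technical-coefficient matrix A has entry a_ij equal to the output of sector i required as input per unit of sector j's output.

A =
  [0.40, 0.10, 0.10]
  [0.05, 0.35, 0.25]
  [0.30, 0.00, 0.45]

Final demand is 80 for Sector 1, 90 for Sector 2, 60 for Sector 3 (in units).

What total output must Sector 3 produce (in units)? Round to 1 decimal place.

x_3 = 224.1

I − A =
  [   0.60    -0.10    -0.10]
  [  -0.05     0.65    -0.25]
  [  -0.30     0.00     0.55]
Cofactors of I−A, C_ij = (−1)^(i+j)·(minor ij) (rows/columns in the sector order above):
  C_11 = (0.65)(0.55) − (-0.25)(0.00) = 0.3575
  C_12 = −[(-0.05)(0.55) − (-0.25)(-0.30)] = 0.1025
  C_13 = (-0.05)(0.00) − (0.65)(-0.30) = 0.1950
  C_21 = −[(-0.10)(0.55) − (-0.10)(0.00)] = 0.0550
  C_22 = (0.60)(0.55) − (-0.10)(-0.30) = 0.3000
  C_23 = −[(0.60)(0.00) − (-0.10)(-0.30)] = 0.0300
  C_31 = (-0.10)(-0.25) − (-0.10)(0.65) = 0.0900
  C_32 = −[(0.60)(-0.25) − (-0.10)(-0.05)] = 0.1550
  C_33 = (0.60)(0.65) − (-0.10)(-0.05) = 0.3850
det(I−A) = Σ_j (I−A)_1j·C_1j = (0.60)(0.3575) + (-0.10)(0.1025) + (-0.10)(0.1950) = 0.18475
adj(I−A) = Cᵀ =
  [ 0.3575   0.0550   0.0900]
  [ 0.1025   0.3000   0.1550]
  [ 0.1950   0.0300   0.3850]
(I − A)⁻¹ = adj(I−A) / det(I−A) ≈
  [   1.9350     0.2977     0.4871]
  [   0.5548     1.6238     0.8390]
  [   1.0555     0.1624     2.0839]
x = (I − A)⁻¹ d = adj(I−A)·d / det(I−A), with det(I−A) = 0.18475:
  x_1 = (0.3575·80 + 0.0550·90 + 0.0900·60) / 0.18475 = 38.95 / 0.18475 ≈ 210.8
  x_2 = (0.1025·80 + 0.3000·90 + 0.1550·60) / 0.18475 = 44.50 / 0.18475 ≈ 240.9
  x_3 = (0.1950·80 + 0.0300·90 + 0.3850·60) / 0.18475 = 41.40 / 0.18475 ≈ 224.1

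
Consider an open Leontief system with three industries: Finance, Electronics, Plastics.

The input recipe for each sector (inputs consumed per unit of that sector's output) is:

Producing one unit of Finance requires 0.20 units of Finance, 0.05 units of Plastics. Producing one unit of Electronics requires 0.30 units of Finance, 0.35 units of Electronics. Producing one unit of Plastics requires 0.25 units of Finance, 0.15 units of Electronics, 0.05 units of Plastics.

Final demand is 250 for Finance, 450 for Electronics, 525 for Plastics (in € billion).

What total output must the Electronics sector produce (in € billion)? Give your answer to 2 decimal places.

I − A =
  [   0.80    -0.30    -0.25]
  [   0.00     0.65    -0.15]
  [  -0.05     0.00     0.95]
Cofactors of I−A, C_ij = (−1)^(i+j)·(minor ij) (rows/columns in the sector order above):
  C_11 = (0.65)(0.95) − (-0.15)(0.00) = 0.6175
  C_12 = −[(0.00)(0.95) − (-0.15)(-0.05)] = 0.0075
  C_13 = (0.00)(0.00) − (0.65)(-0.05) = 0.0325
  C_21 = −[(-0.30)(0.95) − (-0.25)(0.00)] = 0.2850
  C_22 = (0.80)(0.95) − (-0.25)(-0.05) = 0.7475
  C_23 = −[(0.80)(0.00) − (-0.30)(-0.05)] = 0.0150
  C_31 = (-0.30)(-0.15) − (-0.25)(0.65) = 0.2075
  C_32 = −[(0.80)(-0.15) − (-0.25)(0.00)] = 0.1200
  C_33 = (0.80)(0.65) − (-0.30)(0.00) = 0.5200
det(I−A) = Σ_j (I−A)_1j·C_1j = (0.80)(0.6175) + (-0.30)(0.0075) + (-0.25)(0.0325) = 0.483625
adj(I−A) = Cᵀ =
  [ 0.6175   0.2850   0.2075]
  [ 0.0075   0.7475   0.1200]
  [ 0.0325   0.0150   0.5200]
(I − A)⁻¹ = adj(I−A) / det(I−A) ≈
  [   1.2768     0.5893     0.4291]
  [   0.0155     1.5456     0.2481]
  [   0.0672     0.0310     1.0752]
x = (I − A)⁻¹ d = adj(I−A)·d / det(I−A), with det(I−A) = 0.483625:
  x_F = (0.6175·250 + 0.2850·450 + 0.2075·525) / 0.483625 = 391.5625 / 0.483625 ≈ 809.64
  x_E = (0.0075·250 + 0.7475·450 + 0.1200·525) / 0.483625 = 401.25 / 0.483625 ≈ 829.67
  x_P = (0.0325·250 + 0.0150·450 + 0.5200·525) / 0.483625 = 287.875 / 0.483625 ≈ 595.24

x_E = 829.67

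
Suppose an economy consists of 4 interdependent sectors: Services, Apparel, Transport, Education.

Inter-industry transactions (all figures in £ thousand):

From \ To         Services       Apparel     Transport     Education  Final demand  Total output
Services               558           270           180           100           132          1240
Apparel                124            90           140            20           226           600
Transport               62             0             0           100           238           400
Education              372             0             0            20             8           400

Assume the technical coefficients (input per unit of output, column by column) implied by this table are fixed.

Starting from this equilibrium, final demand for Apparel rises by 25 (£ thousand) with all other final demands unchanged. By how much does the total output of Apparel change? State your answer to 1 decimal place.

Technical coefficients a_ij = z_ij / X_j:
  a_11 = 558/1240 = 0.45, a_21 = 124/1240 = 0.10, a_31 = 62/1240 = 0.05, a_41 = 372/1240 = 0.30
  a_12 = 270/600 = 0.45, a_22 = 90/600 = 0.15, a_32 = 0/600 = 0.00, a_42 = 0/600 = 0.00
  a_13 = 180/400 = 0.45, a_23 = 140/400 = 0.35, a_33 = 0/400 = 0.00, a_43 = 0/400 = 0.00
  a_14 = 100/400 = 0.25, a_24 = 20/400 = 0.05, a_34 = 100/400 = 0.25, a_44 = 20/400 = 0.05
I − A =
  [   0.55    -0.45    -0.45    -0.25]
  [  -0.10     0.85    -0.35    -0.05]
  [  -0.05     0.00     1.00    -0.25]
  [  -0.30     0.00     0.00     0.95]
Compute the cofactors C_ij = (−1)^(i+j)·(3×3 minor ij) of I−A; the adjugate is their transpose:
adj(I−A) = Cᵀ =
  [ 0.807500   0.427500   0.513000   0.370000]
  [ 0.152875   0.392375   0.206125   0.115125]
  [ 0.104125   0.055125   0.330875   0.117375]
  [ 0.255000   0.135000   0.162000   0.395500]
det(I−A) = Σ_j (I−A)_1j·C_1j = (0.55)(0.807500) + (-0.45)(0.152875) + (-0.45)(0.104125) + (-0.25)(0.255000) = 0.264725
(I − A)⁻¹ = adj(I−A) / det(I−A) ≈
  [   3.0503     1.6149     1.9379     1.3977]
  [   0.5775     1.4822     0.7786     0.4349]
  [   0.3933     0.2082     1.2499     0.4434]
  [   0.9633     0.5100     0.6120     1.4940]
Δx = (I − A)⁻¹ Δd with Δd having +25 in the Apparel component and 0 elsewhere.
So Δx_2 = L_22 · (+25), where L_22 = adj(I−A)_22 / det(I−A) = 0.392375 / 0.264725.
Δx_2 = 0.392375 × (+25) / 0.264725 = 9.809375 / 0.264725 ≈ 37.1.

Δx_2 = 37.1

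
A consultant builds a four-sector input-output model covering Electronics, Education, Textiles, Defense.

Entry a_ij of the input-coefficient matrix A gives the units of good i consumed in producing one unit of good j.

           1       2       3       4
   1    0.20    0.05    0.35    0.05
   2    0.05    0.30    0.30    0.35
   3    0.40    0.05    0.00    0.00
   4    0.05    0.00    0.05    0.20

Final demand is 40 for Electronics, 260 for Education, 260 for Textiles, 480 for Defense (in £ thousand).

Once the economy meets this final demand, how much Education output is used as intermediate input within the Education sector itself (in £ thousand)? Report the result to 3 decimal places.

I − A =
  [   0.80    -0.05    -0.35    -0.05]
  [  -0.05     0.70    -0.30    -0.35]
  [  -0.40    -0.05     1.00     0.00]
  [  -0.05     0.00    -0.05     0.80]
Compute the cofactors C_ij = (−1)^(i+j)·(3×3 minor ij) of I−A; the adjugate is their transpose:
adj(I−A) = Cᵀ =
  [ 0.547125   0.054125   0.210625   0.057875]
  [ 0.160500   0.524500   0.225500   0.239500]
  [ 0.226875   0.047875   0.443375   0.035125]
  [ 0.048375   0.006375   0.040875   0.440625]
det(I−A) = Σ_j (I−A)_1j·C_1j = (0.80)(0.547125) + (-0.05)(0.160500) + (-0.35)(0.226875) + (-0.05)(0.048375) = 0.34785
(I − A)⁻¹ = adj(I−A) / det(I−A) ≈
  [   1.5729     0.1556     0.6055     0.1664]
  [   0.4614     1.5078     0.6483     0.6885]
  [   0.6522     0.1376     1.2746     0.1010]
  [   0.1391     0.0183     0.1175     1.2667]
First solve x = (I − A)⁻¹ d = adj(I−A)·d / det(I−A); in particular x_2 = (0.160500·40 + 0.524500·260 + 0.225500·260 + 0.239500·480) / 0.34785 = 316.38 / 0.34785 ≈ 909.52997.
Intermediate flow from 2 to 2: z_22 = a_22 · x_2 = 0.30 × 316.38 / 0.34785 = 94.914 / 0.34785 ≈ 272.859.

z_22 = 272.859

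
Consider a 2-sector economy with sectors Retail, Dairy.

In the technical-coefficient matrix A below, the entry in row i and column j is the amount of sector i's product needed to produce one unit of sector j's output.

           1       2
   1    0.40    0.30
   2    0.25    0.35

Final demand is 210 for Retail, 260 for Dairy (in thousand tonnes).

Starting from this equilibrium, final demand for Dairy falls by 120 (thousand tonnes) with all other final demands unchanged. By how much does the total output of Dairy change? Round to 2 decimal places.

I − A =
  [   0.60    -0.30]
  [  -0.25     0.65]
det(I−A) = (0.60)(0.65) − (-0.30)(-0.25) = 0.3150
adj(I−A) = [[0.65, 0.30], [0.25, 0.60]]
(I − A)⁻¹ = adj(I−A) / det(I−A) ≈
  [   2.0635     0.9524]
  [   0.7937     1.9048]
Δx = (I − A)⁻¹ Δd with Δd having -120 in the Dairy component and 0 elsewhere.
So Δx_2 = L_22 · (-120), where L_22 = adj(I−A)_22 / det(I−A) = 0.60 / 0.3150.
Δx_2 = 0.60 × (-120) / 0.3150 = -72.00 / 0.3150 ≈ -228.57.

Δx_2 = -228.57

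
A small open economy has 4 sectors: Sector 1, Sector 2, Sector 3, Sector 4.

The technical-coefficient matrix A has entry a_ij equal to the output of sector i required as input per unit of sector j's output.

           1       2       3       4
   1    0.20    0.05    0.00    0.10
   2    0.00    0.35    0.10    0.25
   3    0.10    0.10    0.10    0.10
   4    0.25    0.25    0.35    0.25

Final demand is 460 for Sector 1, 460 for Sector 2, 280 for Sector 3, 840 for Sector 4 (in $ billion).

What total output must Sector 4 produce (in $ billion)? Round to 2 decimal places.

I − A =
  [   0.80    -0.05     0.00    -0.10]
  [   0.00     0.65    -0.10    -0.25]
  [  -0.10    -0.10     0.90    -0.10]
  [  -0.25    -0.25    -0.35     0.75]
Compute the cofactors C_ij = (−1)^(i+j)·(3×3 minor ij) of I−A; the adjugate is their transpose:
adj(I−A) = Cᵀ =
  [ 0.341000   0.058000   0.033375   0.069250]
  [ 0.075000   0.486000   0.127500   0.189000]
  [ 0.065000   0.085000   0.320625   0.079750]
  [ 0.169000   0.221000   0.203250   0.459500]
det(I−A) = Σ_j (I−A)_1j·C_1j = (0.80)(0.341000) + (-0.05)(0.075000) + (0.00)(0.065000) + (-0.10)(0.169000) = 0.25215
(I − A)⁻¹ = adj(I−A) / det(I−A) ≈
  [   1.3524     0.2300     0.1324     0.2746]
  [   0.2974     1.9274     0.5057     0.7496]
  [   0.2578     0.3371     1.2716     0.3163]
  [   0.6702     0.8765     0.8061     1.8223]
x = (I − A)⁻¹ d = adj(I−A)·d / det(I−A), with det(I−A) = 0.25215:
  x_1 = (0.341000·460 + 0.058000·460 + 0.033375·280 + 0.069250·840) / 0.25215 = 251.055 / 0.25215 ≈ 995.66
  x_2 = (0.075000·460 + 0.486000·460 + 0.127500·280 + 0.189000·840) / 0.25215 = 452.52 / 0.25215 ≈ 1794.65
  x_3 = (0.065000·460 + 0.085000·460 + 0.320625·280 + 0.079750·840) / 0.25215 = 225.765 / 0.25215 ≈ 895.36
  x_4 = (0.169000·460 + 0.221000·460 + 0.203250·280 + 0.459500·840) / 0.25215 = 622.29 / 0.25215 ≈ 2467.94

x_4 = 2467.94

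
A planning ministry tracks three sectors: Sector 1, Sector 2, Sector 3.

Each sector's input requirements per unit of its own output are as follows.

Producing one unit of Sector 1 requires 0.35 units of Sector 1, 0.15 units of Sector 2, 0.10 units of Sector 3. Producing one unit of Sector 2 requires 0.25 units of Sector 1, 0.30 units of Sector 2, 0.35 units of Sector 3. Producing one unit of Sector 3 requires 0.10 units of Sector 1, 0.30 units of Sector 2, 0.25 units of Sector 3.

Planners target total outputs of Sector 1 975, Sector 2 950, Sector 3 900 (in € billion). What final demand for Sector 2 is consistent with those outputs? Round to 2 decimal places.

I − A =
  [   0.65    -0.25    -0.10]
  [  -0.15     0.70    -0.30]
  [  -0.10    -0.35     0.75]
d = (I − A) x:
  d_1 = (+0.65)·975 + (-0.25)·950 + (-0.10)·900 = 306.25
  d_2 = (-0.15)·975 + (+0.70)·950 + (-0.30)·900 = 248.75
  d_3 = (-0.10)·975 + (-0.35)·950 + (+0.75)·900 = 245.00

d_2 = 248.75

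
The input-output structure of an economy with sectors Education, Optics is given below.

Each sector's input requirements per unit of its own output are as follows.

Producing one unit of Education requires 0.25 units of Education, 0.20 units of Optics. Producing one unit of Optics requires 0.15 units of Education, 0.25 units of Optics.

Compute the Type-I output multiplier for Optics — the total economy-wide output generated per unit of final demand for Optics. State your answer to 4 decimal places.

I − A =
  [   0.75    -0.15]
  [  -0.20     0.75]
det(I−A) = (0.75)(0.75) − (-0.15)(-0.20) = 0.5325
adj(I−A) = [[0.75, 0.15], [0.20, 0.75]]
(I − A)⁻¹ = adj(I−A) / det(I−A) ≈
  [   1.40845     0.28169]
  [   0.37559     1.40845]
The output multiplier for sector j is the column-j sum of the Leontief inverse (I − A)⁻¹ = adj(I−A) / det(I−A).
Column 2 of adj(I−A): (0.15, 0.75); det(I−A) = 0.5325.
m_2 = (0.15 + 0.75) / 0.5325 = 0.90 / 0.5325 ≈ 1.6901.

m_2 = 1.6901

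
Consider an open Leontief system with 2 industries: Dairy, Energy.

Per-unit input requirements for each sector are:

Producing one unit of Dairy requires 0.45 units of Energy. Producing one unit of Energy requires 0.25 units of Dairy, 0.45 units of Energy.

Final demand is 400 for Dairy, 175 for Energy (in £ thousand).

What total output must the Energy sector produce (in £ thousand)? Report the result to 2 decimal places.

x_2 = 811.43

I − A =
  [   1.00    -0.25]
  [  -0.45     0.55]
det(I−A) = (1.00)(0.55) − (-0.25)(-0.45) = 0.4375
adj(I−A) = [[0.55, 0.25], [0.45, 1.00]]
(I − A)⁻¹ = adj(I−A) / det(I−A) ≈
  [   1.2571     0.5714]
  [   1.0286     2.2857]
x = (I − A)⁻¹ d = adj(I−A)·d / det(I−A), with det(I−A) = 0.4375:
  x_1 = (0.55·400 + 0.25·175) / 0.4375 = 263.75 / 0.4375 ≈ 602.86
  x_2 = (0.45·400 + 1.00·175) / 0.4375 = 355.00 / 0.4375 ≈ 811.43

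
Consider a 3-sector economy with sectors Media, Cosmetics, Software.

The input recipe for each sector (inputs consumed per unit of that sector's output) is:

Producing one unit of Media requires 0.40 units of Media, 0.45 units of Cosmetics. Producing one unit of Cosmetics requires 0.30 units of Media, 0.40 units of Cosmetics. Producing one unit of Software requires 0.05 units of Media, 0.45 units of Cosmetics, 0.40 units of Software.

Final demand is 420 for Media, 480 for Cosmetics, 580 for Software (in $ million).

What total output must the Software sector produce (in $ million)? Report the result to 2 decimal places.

I − A =
  [   0.60    -0.30    -0.05]
  [  -0.45     0.60    -0.45]
  [   0.00     0.00     0.60]
Cofactors of I−A, C_ij = (−1)^(i+j)·(minor ij) (rows/columns in the sector order above):
  C_11 = (0.60)(0.60) − (-0.45)(0.00) = 0.3600
  C_12 = −[(-0.45)(0.60) − (-0.45)(0.00)] = 0.2700
  C_13 = (-0.45)(0.00) − (0.60)(0.00) = 0.0000
  C_21 = −[(-0.30)(0.60) − (-0.05)(0.00)] = 0.1800
  C_22 = (0.60)(0.60) − (-0.05)(0.00) = 0.3600
  C_23 = −[(0.60)(0.00) − (-0.30)(0.00)] = 0.0000
  C_31 = (-0.30)(-0.45) − (-0.05)(0.60) = 0.1650
  C_32 = −[(0.60)(-0.45) − (-0.05)(-0.45)] = 0.2925
  C_33 = (0.60)(0.60) − (-0.30)(-0.45) = 0.2250
det(I−A) = Σ_j (I−A)_1j·C_1j = (0.60)(0.3600) + (-0.30)(0.2700) + (-0.05)(0.0000) = 0.1350
adj(I−A) = Cᵀ =
  [ 0.3600   0.1800   0.1650]
  [ 0.2700   0.3600   0.2925]
  [ 0.0000   0.0000   0.2250]
(I − A)⁻¹ = adj(I−A) / det(I−A) ≈
  [   2.6667     1.3333     1.2222]
  [   2.0000     2.6667     2.1667]
  [   0.0000     0.0000     1.6667]
x = (I − A)⁻¹ d = adj(I−A)·d / det(I−A), with det(I−A) = 0.1350:
  x_1 = (0.3600·420 + 0.1800·480 + 0.1650·580) / 0.1350 = 333.30 / 0.1350 ≈ 2468.89
  x_2 = (0.2700·420 + 0.3600·480 + 0.2925·580) / 0.1350 = 455.85 / 0.1350 ≈ 3376.67
  x_3 = (0.0000·420 + 0.0000·480 + 0.2250·580) / 0.1350 = 130.50 / 0.1350 ≈ 966.67

x_3 = 966.67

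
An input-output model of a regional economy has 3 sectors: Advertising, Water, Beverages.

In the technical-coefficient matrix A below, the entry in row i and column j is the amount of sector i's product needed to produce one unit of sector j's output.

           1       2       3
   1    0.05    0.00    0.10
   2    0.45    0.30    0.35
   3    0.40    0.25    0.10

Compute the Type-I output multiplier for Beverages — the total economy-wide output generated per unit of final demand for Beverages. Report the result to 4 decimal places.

I − A =
  [   0.95     0.00    -0.10]
  [  -0.45     0.70    -0.35]
  [  -0.40    -0.25     0.90]
Cofactors of I−A, C_ij = (−1)^(i+j)·(minor ij) (rows/columns in the sector order above):
  C_11 = (0.70)(0.90) − (-0.35)(-0.25) = 0.5425
  C_12 = −[(-0.45)(0.90) − (-0.35)(-0.40)] = 0.5450
  C_13 = (-0.45)(-0.25) − (0.70)(-0.40) = 0.3925
  C_21 = −[(0.00)(0.90) − (-0.10)(-0.25)] = 0.0250
  C_22 = (0.95)(0.90) − (-0.10)(-0.40) = 0.8150
  C_23 = −[(0.95)(-0.25) − (0.00)(-0.40)] = 0.2375
  C_31 = (0.00)(-0.35) − (-0.10)(0.70) = 0.0700
  C_32 = −[(0.95)(-0.35) − (-0.10)(-0.45)] = 0.3775
  C_33 = (0.95)(0.70) − (0.00)(-0.45) = 0.6650
det(I−A) = Σ_j (I−A)_1j·C_1j = (0.95)(0.5425) + (0.00)(0.5450) + (-0.10)(0.3925) = 0.476125
adj(I−A) = Cᵀ =
  [ 0.5425   0.0250   0.0700]
  [ 0.5450   0.8150   0.3775]
  [ 0.3925   0.2375   0.6650]
(I − A)⁻¹ = adj(I−A) / det(I−A) ≈
  [   1.13941     0.05251     0.14702]
  [   1.14466     1.71174     0.79286]
  [   0.82436     0.49882     1.39669]
The output multiplier for sector j is the column-j sum of the Leontief inverse (I − A)⁻¹ = adj(I−A) / det(I−A).
Column 3 of adj(I−A): (0.0700, 0.3775, 0.6650); det(I−A) = 0.476125.
m_3 = (0.0700 + 0.3775 + 0.6650) / 0.476125 = 1.1125 / 0.476125 ≈ 2.3366.

m_3 = 2.3366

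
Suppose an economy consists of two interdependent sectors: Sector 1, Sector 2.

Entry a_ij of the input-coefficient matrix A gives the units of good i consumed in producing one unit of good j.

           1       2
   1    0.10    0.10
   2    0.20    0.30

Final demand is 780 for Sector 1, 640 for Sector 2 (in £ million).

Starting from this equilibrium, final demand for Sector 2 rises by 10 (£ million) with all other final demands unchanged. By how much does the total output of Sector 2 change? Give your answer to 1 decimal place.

I − A =
  [   0.90    -0.10]
  [  -0.20     0.70]
det(I−A) = (0.90)(0.70) − (-0.10)(-0.20) = 0.6100
adj(I−A) = [[0.70, 0.10], [0.20, 0.90]]
(I − A)⁻¹ = adj(I−A) / det(I−A) ≈
  [   1.1475     0.1639]
  [   0.3279     1.4754]
Δx = (I − A)⁻¹ Δd with Δd having +10 in the Sector 2 component and 0 elsewhere.
So Δx_2 = L_22 · (+10), where L_22 = adj(I−A)_22 / det(I−A) = 0.90 / 0.6100.
Δx_2 = 0.90 × (+10) / 0.6100 = 9.00 / 0.6100 ≈ 14.8.

Δx_2 = 14.8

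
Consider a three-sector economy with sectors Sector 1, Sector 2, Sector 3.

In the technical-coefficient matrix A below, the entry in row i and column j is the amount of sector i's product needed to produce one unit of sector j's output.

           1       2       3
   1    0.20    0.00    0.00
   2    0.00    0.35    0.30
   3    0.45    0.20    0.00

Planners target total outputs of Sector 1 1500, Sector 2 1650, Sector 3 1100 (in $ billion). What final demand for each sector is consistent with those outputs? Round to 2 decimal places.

d_1 = 1200.00, d_2 = 742.50, d_3 = 95.00

I − A =
  [   0.80     0.00     0.00]
  [   0.00     0.65    -0.30]
  [  -0.45    -0.20     1.00]
d = (I − A) x:
  d_1 = (+0.80)·1500 + (+0.00)·1650 + (+0.00)·1100 = 1200.00
  d_2 = (+0.00)·1500 + (+0.65)·1650 + (-0.30)·1100 = 742.50
  d_3 = (-0.45)·1500 + (-0.20)·1650 + (+1.00)·1100 = 95.00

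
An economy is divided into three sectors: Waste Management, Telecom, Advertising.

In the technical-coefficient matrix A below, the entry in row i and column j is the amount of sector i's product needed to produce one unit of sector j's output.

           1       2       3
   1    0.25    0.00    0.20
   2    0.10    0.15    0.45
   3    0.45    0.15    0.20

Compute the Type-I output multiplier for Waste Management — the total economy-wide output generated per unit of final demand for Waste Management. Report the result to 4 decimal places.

I − A =
  [   0.75     0.00    -0.20]
  [  -0.10     0.85    -0.45]
  [  -0.45    -0.15     0.80]
Cofactors of I−A, C_ij = (−1)^(i+j)·(minor ij) (rows/columns in the sector order above):
  C_11 = (0.85)(0.80) − (-0.45)(-0.15) = 0.6125
  C_12 = −[(-0.10)(0.80) − (-0.45)(-0.45)] = 0.2825
  C_13 = (-0.10)(-0.15) − (0.85)(-0.45) = 0.3975
  C_21 = −[(0.00)(0.80) − (-0.20)(-0.15)] = 0.0300
  C_22 = (0.75)(0.80) − (-0.20)(-0.45) = 0.5100
  C_23 = −[(0.75)(-0.15) − (0.00)(-0.45)] = 0.1125
  C_31 = (0.00)(-0.45) − (-0.20)(0.85) = 0.1700
  C_32 = −[(0.75)(-0.45) − (-0.20)(-0.10)] = 0.3575
  C_33 = (0.75)(0.85) − (0.00)(-0.10) = 0.6375
det(I−A) = Σ_j (I−A)_1j·C_1j = (0.75)(0.6125) + (0.00)(0.2825) + (-0.20)(0.3975) = 0.379875
adj(I−A) = Cᵀ =
  [ 0.6125   0.0300   0.1700]
  [ 0.2825   0.5100   0.3575]
  [ 0.3975   0.1125   0.6375]
(I − A)⁻¹ = adj(I−A) / det(I−A) ≈
  [   1.61237     0.07897     0.44752]
  [   0.74367     1.34255     0.94110]
  [   1.04640     0.29615     1.67818]
The output multiplier for sector j is the column-j sum of the Leontief inverse (I − A)⁻¹ = adj(I−A) / det(I−A).
Column 1 of adj(I−A): (0.6125, 0.2825, 0.3975); det(I−A) = 0.379875.
m_1 = (0.6125 + 0.2825 + 0.3975) / 0.379875 = 1.2925 / 0.379875 ≈ 3.4024.

m_1 = 3.4024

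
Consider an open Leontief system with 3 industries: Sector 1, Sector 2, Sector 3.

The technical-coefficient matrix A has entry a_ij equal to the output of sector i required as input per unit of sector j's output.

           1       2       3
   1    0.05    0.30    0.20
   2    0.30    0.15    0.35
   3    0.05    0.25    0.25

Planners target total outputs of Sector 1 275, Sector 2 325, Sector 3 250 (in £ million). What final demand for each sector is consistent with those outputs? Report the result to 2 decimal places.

d_1 = 113.75, d_2 = 106.25, d_3 = 92.50

I − A =
  [   0.95    -0.30    -0.20]
  [  -0.30     0.85    -0.35]
  [  -0.05    -0.25     0.75]
d = (I − A) x:
  d_1 = (+0.95)·275 + (-0.30)·325 + (-0.20)·250 = 113.75
  d_2 = (-0.30)·275 + (+0.85)·325 + (-0.35)·250 = 106.25
  d_3 = (-0.05)·275 + (-0.25)·325 + (+0.75)·250 = 92.50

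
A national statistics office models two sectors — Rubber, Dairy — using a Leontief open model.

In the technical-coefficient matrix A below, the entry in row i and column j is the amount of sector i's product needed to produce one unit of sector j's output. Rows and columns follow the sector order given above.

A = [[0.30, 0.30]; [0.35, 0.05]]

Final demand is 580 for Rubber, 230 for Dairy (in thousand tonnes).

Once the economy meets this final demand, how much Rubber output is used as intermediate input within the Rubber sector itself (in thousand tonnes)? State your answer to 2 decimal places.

z_RR = 332.14

I − A =
  [   0.70    -0.30]
  [  -0.35     0.95]
det(I−A) = (0.70)(0.95) − (-0.30)(-0.35) = 0.5600
adj(I−A) = [[0.95, 0.30], [0.35, 0.70]]
(I − A)⁻¹ = adj(I−A) / det(I−A) ≈
  [   1.6964     0.5357]
  [   0.6250     1.2500]
First solve x = (I − A)⁻¹ d = adj(I−A)·d / det(I−A); in particular x_R = (0.95·580 + 0.30·230) / 0.5600 = 620.00 / 0.5600 ≈ 1107.1429.
Intermediate flow from R to R: z_RR = a_RR · x_R = 0.30 × 620.00 / 0.5600 = 186.00 / 0.5600 ≈ 332.14.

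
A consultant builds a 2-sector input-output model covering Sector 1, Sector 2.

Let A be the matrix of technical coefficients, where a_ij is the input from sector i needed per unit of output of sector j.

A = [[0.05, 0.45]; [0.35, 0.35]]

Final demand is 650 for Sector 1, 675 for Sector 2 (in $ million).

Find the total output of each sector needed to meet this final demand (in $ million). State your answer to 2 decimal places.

x_1 = 1578.80, x_2 = 1888.59

I − A =
  [   0.95    -0.45]
  [  -0.35     0.65]
det(I−A) = (0.95)(0.65) − (-0.45)(-0.35) = 0.4600
adj(I−A) = [[0.65, 0.45], [0.35, 0.95]]
(I − A)⁻¹ = adj(I−A) / det(I−A) ≈
  [   1.4130     0.9783]
  [   0.7609     2.0652]
x = (I − A)⁻¹ d = adj(I−A)·d / det(I−A), with det(I−A) = 0.4600:
  x_1 = (0.65·650 + 0.45·675) / 0.4600 = 726.25 / 0.4600 ≈ 1578.80
  x_2 = (0.35·650 + 0.95·675) / 0.4600 = 868.75 / 0.4600 ≈ 1888.59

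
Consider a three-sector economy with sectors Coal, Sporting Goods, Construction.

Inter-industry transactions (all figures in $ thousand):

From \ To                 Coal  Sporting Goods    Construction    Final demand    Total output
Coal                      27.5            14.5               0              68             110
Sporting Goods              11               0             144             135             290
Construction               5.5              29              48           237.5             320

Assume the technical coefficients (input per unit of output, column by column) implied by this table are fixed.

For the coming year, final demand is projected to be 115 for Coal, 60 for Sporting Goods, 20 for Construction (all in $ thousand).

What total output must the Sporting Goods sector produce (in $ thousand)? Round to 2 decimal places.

x_2 = 95.86

Technical coefficients a_ij = z_ij / X_j:
  a_11 = 27.5/110 = 0.25, a_21 = 11/110 = 0.10, a_31 = 5.5/110 = 0.05
  a_12 = 14.5/290 = 0.05, a_22 = 0/290 = 0.00, a_32 = 29/290 = 0.10
  a_13 = 0/320 = 0.00, a_23 = 144/320 = 0.45, a_33 = 48/320 = 0.15
I − A =
  [   0.75    -0.05     0.00]
  [  -0.10     1.00    -0.45]
  [  -0.05    -0.10     0.85]
Cofactors of I−A, C_ij = (−1)^(i+j)·(minor ij) (rows/columns in the sector order above):
  C_11 = (1.00)(0.85) − (-0.45)(-0.10) = 0.8050
  C_12 = −[(-0.10)(0.85) − (-0.45)(-0.05)] = 0.1075
  C_13 = (-0.10)(-0.10) − (1.00)(-0.05) = 0.0600
  C_21 = −[(-0.05)(0.85) − (0.00)(-0.10)] = 0.0425
  C_22 = (0.75)(0.85) − (0.00)(-0.05) = 0.6375
  C_23 = −[(0.75)(-0.10) − (-0.05)(-0.05)] = 0.0775
  C_31 = (-0.05)(-0.45) − (0.00)(1.00) = 0.0225
  C_32 = −[(0.75)(-0.45) − (0.00)(-0.10)] = 0.3375
  C_33 = (0.75)(1.00) − (-0.05)(-0.10) = 0.7450
det(I−A) = Σ_j (I−A)_1j·C_1j = (0.75)(0.8050) + (-0.05)(0.1075) + (0.00)(0.0600) = 0.598375
adj(I−A) = Cᵀ =
  [ 0.8050   0.0425   0.0225]
  [ 0.1075   0.6375   0.3375]
  [ 0.0600   0.0775   0.7450]
(I − A)⁻¹ = adj(I−A) / det(I−A) ≈
  [   1.3453     0.0710     0.0376]
  [   0.1797     1.0654     0.5640]
  [   0.1003     0.1295     1.2450]
x = (I − A)⁻¹ d = adj(I−A)·d / det(I−A), with det(I−A) = 0.598375:
  x_1 = (0.8050·115 + 0.0425·60 + 0.0225·20) / 0.598375 = 95.575 / 0.598375 ≈ 159.72
  x_2 = (0.1075·115 + 0.6375·60 + 0.3375·20) / 0.598375 = 57.3625 / 0.598375 ≈ 95.86
  x_3 = (0.0600·115 + 0.0775·60 + 0.7450·20) / 0.598375 = 26.45 / 0.598375 ≈ 44.20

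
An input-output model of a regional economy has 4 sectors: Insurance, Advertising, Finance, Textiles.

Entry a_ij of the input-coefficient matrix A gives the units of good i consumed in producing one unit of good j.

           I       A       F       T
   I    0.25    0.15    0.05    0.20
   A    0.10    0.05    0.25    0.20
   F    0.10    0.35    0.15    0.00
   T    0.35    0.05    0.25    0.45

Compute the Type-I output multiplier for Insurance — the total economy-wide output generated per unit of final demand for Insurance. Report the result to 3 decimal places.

m_I = 4.490

I − A =
  [   0.75    -0.15    -0.05    -0.20]
  [  -0.10     0.95    -0.25    -0.20]
  [  -0.10    -0.35     0.85     0.00]
  [  -0.35    -0.05    -0.25     0.55]
Compute the cofactors C_ij = (−1)^(i+j)·(3×3 minor ij) of I−A; the adjugate is their transpose:
adj(I−A) = Cᵀ =
  [ 0.370000   0.105750   0.103750   0.173000]
  [ 0.125000   0.283375   0.134375   0.148500]
  [ 0.095000   0.129125   0.298125   0.081500]
  [ 0.290000   0.151750   0.213750   0.517000]
det(I−A) = Σ_j (I−A)_1j·C_1j = (0.75)(0.370000) + (-0.15)(0.125000) + (-0.05)(0.095000) + (-0.20)(0.290000) = 0.1960
(I − A)⁻¹ = adj(I−A) / det(I−A) ≈
  [   1.8878     0.5395     0.5293     0.8827]
  [   0.6378     1.4458     0.6856     0.7577]
  [   0.4847     0.6588     1.5210     0.4158]
  [   1.4796     0.7742     1.0906     2.6378]
The output multiplier for sector j is the column-j sum of the Leontief inverse (I − A)⁻¹ = adj(I−A) / det(I−A).
Column I of adj(I−A): (0.370000, 0.125000, 0.095000, 0.290000); det(I−A) = 0.1960.
m_I = (0.370000 + 0.125000 + 0.095000 + 0.290000) / 0.1960 = 0.88 / 0.1960 ≈ 4.490.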